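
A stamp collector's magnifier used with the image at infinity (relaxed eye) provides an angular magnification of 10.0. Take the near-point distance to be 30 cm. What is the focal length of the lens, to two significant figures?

3.0 cm

For the image at infinity, M = D/f.
f = D/M = 30/10.0 = 3.000 cm.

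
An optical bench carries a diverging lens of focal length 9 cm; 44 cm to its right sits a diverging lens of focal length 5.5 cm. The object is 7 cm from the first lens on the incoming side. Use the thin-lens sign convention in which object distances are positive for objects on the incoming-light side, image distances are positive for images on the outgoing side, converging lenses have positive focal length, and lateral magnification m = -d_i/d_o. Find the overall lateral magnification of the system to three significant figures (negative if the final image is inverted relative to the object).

First lens: d_i1 = 1/(1/(-9) - 1/7) = -3.938 cm.
m_1 = -(-3.938)/7 = 0.5625.
With d_i1 < 0 the first image is virtual and lies on the object side; the object distance for lens 2 is d_o2 = 44 - (-3.938) = 47.938 cm.
Second lens: d_i2 = 1/(1/(-5.5) - 1/(47.938)) = -4.934 cm.
m_2 = -(-4.934)/(47.938) = 0.1029.
Total m = m_1 x m_2 = (0.5625)(0.1029) = 0.0579.

0.0579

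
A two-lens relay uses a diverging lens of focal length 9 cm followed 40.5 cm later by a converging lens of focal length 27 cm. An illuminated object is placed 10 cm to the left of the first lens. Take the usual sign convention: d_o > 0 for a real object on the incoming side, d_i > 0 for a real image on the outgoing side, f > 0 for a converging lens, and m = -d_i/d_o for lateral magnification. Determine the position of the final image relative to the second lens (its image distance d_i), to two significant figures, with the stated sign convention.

First lens: d_i1 = 1/(1/(-9) - 1/10) = -4.737 cm.
The intermediate image is virtual, 4.737 cm to the left of lens 1, so d_o2 = L - d_i1 = 40.5 - (-4.737) = 45.237 cm.
Second lens: d_i2 = 1/(1/27 - 1/(45.237)) = 66.974 cm.

67 cm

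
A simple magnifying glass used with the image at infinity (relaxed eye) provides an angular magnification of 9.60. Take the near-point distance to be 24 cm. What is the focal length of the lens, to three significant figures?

For the image at infinity, M = D/f.
f = D/M = 24/9.6 = 2.500 cm.

2.50 cm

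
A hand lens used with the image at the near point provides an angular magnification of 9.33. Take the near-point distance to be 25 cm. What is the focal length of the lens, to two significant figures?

3.0 cm

For the image at the near point, M = 1 + D/f.
f = D/(M - 1) = 25/(9.33 - 1) = 3.001 cm.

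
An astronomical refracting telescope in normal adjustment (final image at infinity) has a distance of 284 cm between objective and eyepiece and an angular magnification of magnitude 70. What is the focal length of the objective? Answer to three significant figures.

In normal adjustment the tube length equals f_obj + f_eye and |M| = f_obj/f_eye.
So f_obj = 70 f_eye and 70 f_eye + f_eye = 284 cm, giving f_eye = 284/71 = 4.000 cm and f_obj = 280.000 cm.

280 cm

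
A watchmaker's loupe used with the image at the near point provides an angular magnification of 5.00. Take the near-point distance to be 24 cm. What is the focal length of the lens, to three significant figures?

6.00 cm

For the image at the near point, M = 1 + D/f.
f = D/(M - 1) = 24/(5.0 - 1) = 6.000 cm.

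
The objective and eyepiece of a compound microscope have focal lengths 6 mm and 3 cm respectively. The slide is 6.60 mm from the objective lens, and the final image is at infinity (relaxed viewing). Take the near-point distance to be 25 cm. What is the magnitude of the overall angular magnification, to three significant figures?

Convert to cm: f_obj = 6 mm = 0.6 cm; d_o = 6.60 mm = 0.66 cm.
Objective: 1/d_i = 1/f_obj - 1/d_o = 1/0.6 - 1/0.66 = 0.15152 cm^-1, so d_i = 6.600 cm.
m_obj = -d_i/d_o = -6.600/0.66 = -10.000.
Eyepiece angular magnification (image at infinity): M_eye = D/f_e = 25/3 = 8.333.
Overall M = m_obj x M_eye = (-10.000)(8.333) = -83.33.
|M| = 83.33.

83.3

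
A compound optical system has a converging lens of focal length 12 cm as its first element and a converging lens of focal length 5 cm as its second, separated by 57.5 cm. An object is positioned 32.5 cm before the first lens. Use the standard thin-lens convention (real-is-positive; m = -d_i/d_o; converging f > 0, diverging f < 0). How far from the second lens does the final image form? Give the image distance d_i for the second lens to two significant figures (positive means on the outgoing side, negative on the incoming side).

First lens: d_i1 = 1/(1/12 - 1/32.5) = 19.024 cm.
That image sits 38.476 cm in front of the second lens, so d_o2 = 38.476 cm.
Second lens: d_i2 = 1/(1/5 - 1/(38.476)) = 5.747 cm.

5.7 cm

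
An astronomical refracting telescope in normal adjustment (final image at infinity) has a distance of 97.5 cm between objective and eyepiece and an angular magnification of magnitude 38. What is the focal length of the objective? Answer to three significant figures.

95.0 cm

In normal adjustment the tube length equals f_obj + f_eye and |M| = f_obj/f_eye.
So f_obj = 38 f_eye and 38 f_eye + f_eye = 97.5 cm, giving f_eye = 97.5/39 = 2.500 cm and f_obj = 95.000 cm.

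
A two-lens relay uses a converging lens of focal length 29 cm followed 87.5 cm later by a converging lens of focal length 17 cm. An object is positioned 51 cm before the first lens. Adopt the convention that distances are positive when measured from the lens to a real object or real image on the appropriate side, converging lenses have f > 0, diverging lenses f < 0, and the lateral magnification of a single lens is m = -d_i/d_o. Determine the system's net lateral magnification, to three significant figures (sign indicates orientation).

6.85

First lens: d_i1 = 1/(1/29 - 1/51) = 67.227 cm.
m_1 = -(67.227)/51 = -1.3182.
Object distance for lens 2: d_o2 = 87.5 - 67.227 = 20.273 cm.
Second lens: d_i2 = 1/(1/17 - 1/(20.273)) = 105.306 cm.
m_2 = -(105.306)/(20.273) = -5.1944.
Overall magnification: m = m_1 m_2 = 6.8472.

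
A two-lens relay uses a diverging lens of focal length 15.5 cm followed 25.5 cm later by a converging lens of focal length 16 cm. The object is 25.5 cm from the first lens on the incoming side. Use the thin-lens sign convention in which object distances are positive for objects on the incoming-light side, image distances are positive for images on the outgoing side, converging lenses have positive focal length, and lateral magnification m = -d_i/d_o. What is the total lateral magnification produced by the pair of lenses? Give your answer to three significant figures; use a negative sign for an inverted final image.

-0.316

First lens: d_i1 = 1/(1/(-15.5) - 1/25.5) = -9.640 cm.
m_1 = -(-9.640)/25.5 = 0.3780.
With d_i1 < 0 the first image is virtual and lies on the object side; the object distance for lens 2 is d_o2 = 25.5 - (-9.640) = 35.140 cm.
Second lens: d_i2 = 1/(1/16 - 1/(35.140)) = 29.375 cm.
m_2 = -(29.375)/(35.140) = -0.8359.
Total m = m_1 x m_2 = (0.3780)(-0.8359) = -0.3160.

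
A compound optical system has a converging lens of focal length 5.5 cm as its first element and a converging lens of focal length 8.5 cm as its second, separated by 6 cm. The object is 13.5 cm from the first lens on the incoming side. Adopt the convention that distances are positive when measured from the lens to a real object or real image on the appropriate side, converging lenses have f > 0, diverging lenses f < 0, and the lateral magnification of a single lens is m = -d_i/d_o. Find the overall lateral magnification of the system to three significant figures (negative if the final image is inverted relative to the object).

-0.496

Lens 1: 1/d_i1 = 1/f_1 - 1/d_o1 = 1/5.5 - 1/13.5 = 0.10774 cm^-1, so d_i1 = 9.281 cm.
m_1 = -(9.281)/13.5 = -0.6875.
Since 9.281 cm > 6 cm, the first image lies past the second lens and serves as a virtual object: d_o2 = L - d_i1 = -3.281 cm.
Lens 2: 1/d_i2 = 1/f_2 - 1/d_o2 = 1/8.5 - 1/(-3.281) = 0.42241 cm^-1, so d_i2 = 2.367 cm.
m_2 = -(2.367)/(-3.281) = 0.7215.
The system's lateral magnification is m_1 m_2 = (-0.6875)(0.7215) = -0.4960.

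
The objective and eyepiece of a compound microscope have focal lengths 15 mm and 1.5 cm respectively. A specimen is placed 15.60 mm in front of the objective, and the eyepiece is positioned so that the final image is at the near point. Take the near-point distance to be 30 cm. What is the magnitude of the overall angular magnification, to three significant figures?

Convert to cm: f_obj = 15 mm = 1.5 cm; d_o = 15.60 mm = 1.56 cm.
Objective: 1/d_i = 1/f_obj - 1/d_o = 1/1.5 - 1/1.56 = 0.02564 cm^-1, so d_i = 39.000 cm.
m_obj = -d_i/d_o = -39.000/1.56 = -25.000.
Eyepiece angular magnification (image at near point): M_eye = 1 + D/f_e = 1 + 30/1.5 = 21.000.
Overall M = m_obj x M_eye = (-25.000)(21.000) = -525.00.
|M| = 525.00.

525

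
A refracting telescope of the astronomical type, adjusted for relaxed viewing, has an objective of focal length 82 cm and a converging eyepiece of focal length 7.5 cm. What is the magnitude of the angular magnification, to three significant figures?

10.9

|M| = f_obj/|f_eye| = 82/7.5 = 10.933.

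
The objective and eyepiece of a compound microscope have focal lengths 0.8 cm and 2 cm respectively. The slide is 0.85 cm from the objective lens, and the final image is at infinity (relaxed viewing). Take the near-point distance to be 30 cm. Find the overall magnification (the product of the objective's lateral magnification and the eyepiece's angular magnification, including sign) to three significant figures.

Objective: 1/d_i = 1/f_obj - 1/d_o = 1/0.8 - 1/0.85 = 0.07353 cm^-1, so d_i = 13.600 cm.
m_obj = -d_i/d_o = -13.600/0.85 = -16.000.
Eyepiece angular magnification (image at infinity): M_eye = D/f_e = 30/2 = 15.000.
Overall M = m_obj x M_eye = (-16.000)(15.000) = -240.00.

-240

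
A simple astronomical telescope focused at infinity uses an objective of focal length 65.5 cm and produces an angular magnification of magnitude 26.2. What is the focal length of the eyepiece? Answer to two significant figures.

2.5 cm

|M| = f_obj/f_eye, so f_eye = f_obj/|M| = 65.5/26.2 = 2.500 cm.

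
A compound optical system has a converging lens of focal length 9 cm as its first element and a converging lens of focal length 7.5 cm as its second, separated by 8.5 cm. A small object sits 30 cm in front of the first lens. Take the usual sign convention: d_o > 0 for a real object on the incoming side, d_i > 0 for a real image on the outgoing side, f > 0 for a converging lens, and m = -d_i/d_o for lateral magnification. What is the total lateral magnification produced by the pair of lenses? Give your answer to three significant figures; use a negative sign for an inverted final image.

Applying the thin-lens equation to the first lens, 1/9 = 1/30 + 1/d_i1, which gives d_i1 = 12.857 cm.
Its lateral magnification is m_1 = -d_i1/d_o1 = -(12.857)/30 = -0.4286.
This image would form 12.857 cm past lens 1, i.e. 4.357 cm beyond lens 2, so it is a virtual object for lens 2: d_o2 = 8.5 - 12.857 = -4.357 cm.
Applying the thin-lens equation again with f_2 = 7.5 cm and d_o2 = -4.357 cm gives d_i2 = 2.756 cm.
m_2 = -(2.756)/(-4.357) = 0.6325.
Total m = m_1 x m_2 = (-0.4286)(0.6325) = -0.2711.

-0.271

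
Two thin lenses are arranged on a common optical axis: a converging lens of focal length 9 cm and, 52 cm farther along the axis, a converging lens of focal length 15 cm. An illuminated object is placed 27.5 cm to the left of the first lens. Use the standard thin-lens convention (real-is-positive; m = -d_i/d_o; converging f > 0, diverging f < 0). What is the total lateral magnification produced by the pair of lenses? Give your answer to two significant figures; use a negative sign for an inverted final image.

0.31

Lens 1: 1/d_i1 = 1/f_1 - 1/d_o1 = 1/9 - 1/27.5 = 0.07475 cm^-1, so d_i1 = 13.378 cm.
m_1 = -(13.378)/27.5 = -0.4865.
Object distance for lens 2: d_o2 = 52 - 13.378 = 38.622 cm.
Lens 2: 1/d_i2 = 1/f_2 - 1/d_o2 = 1/15 - 1/(38.622) = 0.04077 cm^-1, so d_i2 = 24.525 cm.
m_2 = -(24.525)/(38.622) = -0.6350.
Total m = m_1 x m_2 = (-0.4865)(-0.6350) = 0.3089.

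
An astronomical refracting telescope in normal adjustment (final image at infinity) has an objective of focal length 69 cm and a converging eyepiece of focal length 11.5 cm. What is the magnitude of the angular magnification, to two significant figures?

|M| = f_obj/|f_eye| = 69/11.5 = 6.000.

6.0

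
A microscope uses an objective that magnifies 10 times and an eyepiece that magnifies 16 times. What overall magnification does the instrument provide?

The overall magnification of a compound microscope is the product of the objective and eyepiece magnifications:
M = M_obj x M_eye = 10 x 16 = 160.

160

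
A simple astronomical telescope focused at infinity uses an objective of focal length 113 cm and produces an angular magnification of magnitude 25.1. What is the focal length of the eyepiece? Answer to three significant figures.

|M| = f_obj/f_eye, so f_eye = f_obj/|M| = 113/25.1 = 4.502 cm.

4.50 cm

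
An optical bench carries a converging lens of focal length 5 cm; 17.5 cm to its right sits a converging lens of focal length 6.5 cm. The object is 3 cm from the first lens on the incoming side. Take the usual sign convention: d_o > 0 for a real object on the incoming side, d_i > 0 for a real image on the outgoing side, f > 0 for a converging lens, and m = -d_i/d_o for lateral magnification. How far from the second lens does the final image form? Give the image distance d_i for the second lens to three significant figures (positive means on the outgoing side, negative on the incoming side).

8.78 cm

Lens 1: 1/d_i1 = 1/f_1 - 1/d_o1 = 1/5 - 1/3 = -0.13333 cm^-1, so d_i1 = -7.500 cm.
With d_i1 < 0 the first image is virtual and lies on the object side; the object distance for lens 2 is d_o2 = 17.5 - (-7.500) = 25.000 cm.
Lens 2: 1/d_i2 = 1/f_2 - 1/d_o2 = 1/6.5 - 1/(25.000) = 0.11385 cm^-1, so d_i2 = 8.784 cm.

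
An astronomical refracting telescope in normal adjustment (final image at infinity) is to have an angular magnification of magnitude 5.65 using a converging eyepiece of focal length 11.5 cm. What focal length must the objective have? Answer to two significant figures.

|M| = f_obj/|f_eye|, so f_obj = |M| x |f_eye| = 5.65 x 11.5 = 64.975 cm.

65 cm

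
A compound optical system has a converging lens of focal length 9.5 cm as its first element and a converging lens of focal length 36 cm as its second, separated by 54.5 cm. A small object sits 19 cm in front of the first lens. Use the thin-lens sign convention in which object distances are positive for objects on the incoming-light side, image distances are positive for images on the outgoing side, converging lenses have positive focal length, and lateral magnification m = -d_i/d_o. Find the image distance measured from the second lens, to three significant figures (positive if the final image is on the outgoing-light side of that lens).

-2560 cm

First lens: d_i1 = 1/(1/9.5 - 1/19) = 19.000 cm.
The intermediate image is 19.000 cm to the right of lens 1, so d_o2 = L - d_i1 = 54.5 - 19.000 = 35.500 cm.
Second lens: d_i2 = 1/(1/36 - 1/(35.500)) = -2556.000 cm.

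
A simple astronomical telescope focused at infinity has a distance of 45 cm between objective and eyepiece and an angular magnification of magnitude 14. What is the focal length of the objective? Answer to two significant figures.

In normal adjustment the tube length equals f_obj + f_eye and |M| = f_obj/f_eye.
So f_obj = 14 f_eye and 14 f_eye + f_eye = 45 cm, giving f_eye = 45/15 = 3.000 cm and f_obj = 42.000 cm.

42 cm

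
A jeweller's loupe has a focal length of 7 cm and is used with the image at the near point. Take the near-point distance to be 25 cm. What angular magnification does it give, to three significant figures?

4.57

M = 1 + D/f = 1 + 25/7 = 4.571.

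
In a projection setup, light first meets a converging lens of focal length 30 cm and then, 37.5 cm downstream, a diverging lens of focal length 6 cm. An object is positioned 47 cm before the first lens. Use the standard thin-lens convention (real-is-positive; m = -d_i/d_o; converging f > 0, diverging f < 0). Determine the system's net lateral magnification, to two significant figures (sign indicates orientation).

0.27

Applying the thin-lens equation to the first lens, 1/30 = 1/47 + 1/d_i1, which gives d_i1 = 82.941 cm.
Its lateral magnification is m_1 = -d_i1/d_o1 = -(82.941)/47 = -1.7647.
This image would form 82.941 cm past lens 1, i.e. 45.441 cm beyond lens 2, so it is a virtual object for lens 2: d_o2 = 37.5 - 82.941 = -45.441 cm.
Applying the thin-lens equation again with f_2 = -6 cm and d_o2 = -45.441 cm gives d_i2 = -6.913 cm.
m_2 = -(-6.913)/(-45.441) = -0.1521.
Overall magnification: m = m_1 m_2 = 0.2685.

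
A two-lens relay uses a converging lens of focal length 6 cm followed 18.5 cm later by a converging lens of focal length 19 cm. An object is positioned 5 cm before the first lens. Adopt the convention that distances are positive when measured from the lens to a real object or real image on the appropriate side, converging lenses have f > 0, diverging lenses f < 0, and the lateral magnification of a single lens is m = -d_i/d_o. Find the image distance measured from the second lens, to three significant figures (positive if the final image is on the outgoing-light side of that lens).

31.2 cm

First lens: d_i1 = 1/(1/6 - 1/5) = -30.000 cm.
With d_i1 < 0 the first image is virtual and lies on the object side; the object distance for lens 2 is d_o2 = 18.5 - (-30.000) = 48.500 cm.
Second lens: d_i2 = 1/(1/19 - 1/(48.500)) = 31.237 cm.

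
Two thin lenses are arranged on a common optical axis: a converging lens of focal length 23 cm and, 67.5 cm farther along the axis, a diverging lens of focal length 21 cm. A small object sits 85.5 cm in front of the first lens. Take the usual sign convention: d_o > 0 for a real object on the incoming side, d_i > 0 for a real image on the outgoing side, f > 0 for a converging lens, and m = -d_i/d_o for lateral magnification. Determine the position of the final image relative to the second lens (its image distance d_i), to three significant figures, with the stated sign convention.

Lens 1: 1/d_i1 = 1/f_1 - 1/d_o1 = 1/23 - 1/85.5 = 0.03178 cm^-1, so d_i1 = 31.464 cm.
That image sits 36.036 cm in front of the second lens, so d_o2 = 36.036 cm.
Lens 2: 1/d_i2 = 1/f_2 - 1/d_o2 = 1/(-21) - 1/(36.036) = -0.07537 cm^-1, so d_i2 = -13.268 cm.

-13.3 cm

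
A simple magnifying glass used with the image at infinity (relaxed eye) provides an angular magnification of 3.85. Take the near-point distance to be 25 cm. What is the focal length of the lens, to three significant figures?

6.49 cm

For the image at infinity, M = D/f.
f = D/M = 25/3.85 = 6.494 cm.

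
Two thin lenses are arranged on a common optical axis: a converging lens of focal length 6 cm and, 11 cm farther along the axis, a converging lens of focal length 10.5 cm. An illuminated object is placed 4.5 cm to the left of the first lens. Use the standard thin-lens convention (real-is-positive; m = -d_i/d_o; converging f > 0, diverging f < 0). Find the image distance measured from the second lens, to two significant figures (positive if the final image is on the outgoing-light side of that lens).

16 cm

Applying the thin-lens equation to the first lens, 1/6 = 1/4.5 + 1/d_i1, which gives d_i1 = -18.000 cm.
With d_i1 < 0 the first image is virtual and lies on the object side; the object distance for lens 2 is d_o2 = 11 - (-18.000) = 29.000 cm.
Applying the thin-lens equation again with f_2 = 10.5 cm and d_o2 = 29.000 cm gives d_i2 = 16.459 cm.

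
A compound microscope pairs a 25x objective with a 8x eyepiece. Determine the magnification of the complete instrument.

The overall magnification of a compound microscope is the product of the objective and eyepiece magnifications:
M = M_obj x M_eye = 25 x 8 = 200.

200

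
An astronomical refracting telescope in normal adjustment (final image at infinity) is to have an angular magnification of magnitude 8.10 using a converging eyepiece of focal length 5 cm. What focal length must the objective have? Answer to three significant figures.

|M| = f_obj/|f_eye|, so f_obj = |M| x |f_eye| = 8.1 x 5 = 40.500 cm.

40.5 cm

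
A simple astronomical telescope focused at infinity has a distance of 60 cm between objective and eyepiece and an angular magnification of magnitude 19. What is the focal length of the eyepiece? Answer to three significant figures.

3.00 cm

In normal adjustment the tube length equals f_obj + f_eye and |M| = f_obj/f_eye.
So f_obj = 19 f_eye and 19 f_eye + f_eye = 60 cm, giving f_eye = 60/20 = 3.000 cm and f_obj = 57.000 cm.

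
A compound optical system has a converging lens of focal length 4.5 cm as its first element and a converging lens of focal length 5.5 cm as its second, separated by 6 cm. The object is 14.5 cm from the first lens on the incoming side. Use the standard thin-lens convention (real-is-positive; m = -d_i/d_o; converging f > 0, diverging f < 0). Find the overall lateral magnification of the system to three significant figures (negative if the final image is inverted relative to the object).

-0.411

Lens 1: 1/d_i1 = 1/f_1 - 1/d_o1 = 1/4.5 - 1/14.5 = 0.15326 cm^-1, so d_i1 = 6.525 cm.
m_1 = -(6.525)/14.5 = -0.4500.
This image would form 6.525 cm past lens 1, i.e. 0.525 cm beyond lens 2, so it is a virtual object for lens 2: d_o2 = 6 - 6.525 = -0.525 cm.
Lens 2: 1/d_i2 = 1/f_2 - 1/d_o2 = 1/5.5 - 1/(-0.525) = 2.08658 cm^-1, so d_i2 = 0.479 cm.
m_2 = -(0.479)/(-0.525) = 0.9129.
Total m = m_1 x m_2 = (-0.4500)(0.9129) = -0.4108.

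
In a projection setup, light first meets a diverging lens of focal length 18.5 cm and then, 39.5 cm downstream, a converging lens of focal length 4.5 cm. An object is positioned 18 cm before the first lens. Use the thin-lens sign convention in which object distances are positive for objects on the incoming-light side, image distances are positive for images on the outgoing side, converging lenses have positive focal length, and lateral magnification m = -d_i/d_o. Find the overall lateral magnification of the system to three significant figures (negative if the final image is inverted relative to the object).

Lens 1: 1/d_i1 = 1/f_1 - 1/d_o1 = 1/(-18.5) - 1/18 = -0.10961 cm^-1, so d_i1 = -9.123 cm.
m_1 = -(-9.123)/18 = 0.5068.
The intermediate image is virtual, 9.123 cm to the left of lens 1, so d_o2 = L - d_i1 = 39.5 - (-9.123) = 48.623 cm.
Lens 2: 1/d_i2 = 1/f_2 - 1/d_o2 = 1/4.5 - 1/(48.623) = 0.20166 cm^-1, so d_i2 = 4.959 cm.
m_2 = -(4.959)/(48.623) = -0.1020.
The system's lateral magnification is m_1 m_2 = (0.5068)(-0.1020) = -0.0517.

-0.0517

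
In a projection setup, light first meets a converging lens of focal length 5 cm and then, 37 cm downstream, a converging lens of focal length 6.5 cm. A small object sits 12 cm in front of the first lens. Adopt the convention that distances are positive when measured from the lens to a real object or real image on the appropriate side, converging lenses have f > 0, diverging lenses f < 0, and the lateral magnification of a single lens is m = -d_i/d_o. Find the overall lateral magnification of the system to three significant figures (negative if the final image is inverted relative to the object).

Lens 1: 1/d_i1 = 1/f_1 - 1/d_o1 = 1/5 - 1/12 = 0.11667 cm^-1, so d_i1 = 8.571 cm.
m_1 = -(8.571)/12 = -0.7143.
The intermediate image is 8.571 cm to the right of lens 1, so d_o2 = L - d_i1 = 37 - 8.571 = 28.429 cm.
Lens 2: 1/d_i2 = 1/f_2 - 1/d_o2 = 1/6.5 - 1/(28.429) = 0.11867 cm^-1, so d_i2 = 8.427 cm.
m_2 = -(8.427)/(28.429) = -0.2964.
Total m = m_1 x m_2 = (-0.7143)(-0.2964) = 0.2117.

0.212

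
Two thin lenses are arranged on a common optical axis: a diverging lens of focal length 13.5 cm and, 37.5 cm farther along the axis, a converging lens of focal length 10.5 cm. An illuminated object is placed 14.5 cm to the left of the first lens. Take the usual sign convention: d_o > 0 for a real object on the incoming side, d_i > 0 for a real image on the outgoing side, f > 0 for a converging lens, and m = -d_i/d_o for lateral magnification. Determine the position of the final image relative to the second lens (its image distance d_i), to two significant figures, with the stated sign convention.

Lens 1: 1/d_i1 = 1/f_1 - 1/d_o1 = 1/(-13.5) - 1/14.5 = -0.14304 cm^-1, so d_i1 = -6.991 cm.
The intermediate image is virtual, 6.991 cm to the left of lens 1, so d_o2 = L - d_i1 = 37.5 - (-6.991) = 44.491 cm.
Lens 2: 1/d_i2 = 1/f_2 - 1/d_o2 = 1/10.5 - 1/(44.491) = 0.07276 cm^-1, so d_i2 = 13.743 cm.

14 cm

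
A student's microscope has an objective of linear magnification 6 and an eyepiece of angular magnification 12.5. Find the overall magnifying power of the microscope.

75

The overall magnification of a compound microscope is the product of the objective and eyepiece magnifications:
M = M_obj x M_eye = 6 x 12.5 = 75.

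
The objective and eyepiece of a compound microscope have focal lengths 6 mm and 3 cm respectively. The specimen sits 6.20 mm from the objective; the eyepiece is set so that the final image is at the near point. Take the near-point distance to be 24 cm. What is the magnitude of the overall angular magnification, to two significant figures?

Convert to cm: f_obj = 6 mm = 0.6 cm; d_o = 6.20 mm = 0.62 cm.
Objective: 1/d_i = 1/f_obj - 1/d_o = 1/0.6 - 1/0.62 = 0.05376 cm^-1, so d_i = 18.600 cm.
m_obj = -d_i/d_o = -18.600/0.62 = -30.000.
Eyepiece angular magnification (image at near point): M_eye = 1 + D/f_e = 1 + 24/3 = 9.000.
Overall M = m_obj x M_eye = (-30.000)(9.000) = -270.00.
|M| = 270.00.

270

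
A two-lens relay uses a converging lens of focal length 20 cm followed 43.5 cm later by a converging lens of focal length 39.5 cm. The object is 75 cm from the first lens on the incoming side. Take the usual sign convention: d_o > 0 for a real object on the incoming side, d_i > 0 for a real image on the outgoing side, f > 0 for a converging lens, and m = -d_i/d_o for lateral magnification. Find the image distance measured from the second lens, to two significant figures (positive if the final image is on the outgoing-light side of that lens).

First lens: d_i1 = 1/(1/20 - 1/75) = 27.273 cm.
That image sits 16.227 cm in front of the second lens, so d_o2 = 16.227 cm.
Second lens: d_i2 = 1/(1/39.5 - 1/(16.227)) = -27.542 cm.

-28 cm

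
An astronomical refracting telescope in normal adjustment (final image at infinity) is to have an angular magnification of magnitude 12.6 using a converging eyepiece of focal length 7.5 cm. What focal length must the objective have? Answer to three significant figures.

94.5 cm

|M| = f_obj/|f_eye|, so f_obj = |M| x |f_eye| = 12.6 x 7.5 = 94.500 cm.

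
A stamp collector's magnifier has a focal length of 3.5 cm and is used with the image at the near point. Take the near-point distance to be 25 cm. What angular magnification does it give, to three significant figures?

M = 1 + D/f = 1 + 25/3.5 = 8.143.

8.14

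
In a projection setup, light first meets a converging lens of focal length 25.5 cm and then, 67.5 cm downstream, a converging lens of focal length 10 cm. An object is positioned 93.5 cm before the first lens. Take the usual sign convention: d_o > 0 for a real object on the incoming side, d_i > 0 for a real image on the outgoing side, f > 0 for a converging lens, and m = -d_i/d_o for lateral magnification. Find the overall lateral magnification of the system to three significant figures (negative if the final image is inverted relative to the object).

Applying the thin-lens equation to the first lens, 1/25.5 = 1/93.5 + 1/d_i1, which gives d_i1 = 35.062 cm.
Its lateral magnification is m_1 = -d_i1/d_o1 = -(35.062)/93.5 = -0.3750.
The intermediate image is 35.062 cm to the right of lens 1, so d_o2 = L - d_i1 = 67.5 - 35.062 = 32.438 cm.
Applying the thin-lens equation again with f_2 = 10 cm and d_o2 = 32.438 cm gives d_i2 = 14.457 cm.
m_2 = -(14.457)/(32.438) = -0.4457.
Overall magnification: m = m_1 m_2 = 0.1671.

0.167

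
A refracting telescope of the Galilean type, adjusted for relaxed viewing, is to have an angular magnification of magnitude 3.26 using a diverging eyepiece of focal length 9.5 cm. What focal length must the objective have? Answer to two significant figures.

|M| = f_obj/|f_eye|, so f_obj = |M| x |f_eye| = 3.26 x 9.5 = 30.970 cm.

31 cm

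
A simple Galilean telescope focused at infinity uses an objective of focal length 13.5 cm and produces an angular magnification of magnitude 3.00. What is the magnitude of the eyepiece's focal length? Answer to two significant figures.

4.5 cm

|M| = f_obj/|f_eye|, so |f_eye| = f_obj/|M| = 13.5/3.0 = 4.500 cm.
(The eyepiece is diverging, so its signed focal length is -4.500 cm.)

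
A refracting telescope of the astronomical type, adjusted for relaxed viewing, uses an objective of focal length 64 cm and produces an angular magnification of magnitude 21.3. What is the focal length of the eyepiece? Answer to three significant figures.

3.00 cm

|M| = f_obj/f_eye, so f_eye = f_obj/|M| = 64/21.3 = 3.005 cm.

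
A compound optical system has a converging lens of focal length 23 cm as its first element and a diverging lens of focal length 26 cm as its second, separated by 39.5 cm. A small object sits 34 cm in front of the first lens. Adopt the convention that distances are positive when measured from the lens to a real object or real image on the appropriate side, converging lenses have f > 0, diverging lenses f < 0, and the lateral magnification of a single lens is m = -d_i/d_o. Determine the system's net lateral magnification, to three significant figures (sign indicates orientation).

Applying the thin-lens equation to the first lens, 1/23 = 1/34 + 1/d_i1, which gives d_i1 = 71.091 cm.
Its lateral magnification is m_1 = -d_i1/d_o1 = -(71.091)/34 = -2.0909.
This image would form 71.091 cm past lens 1, i.e. 31.591 cm beyond lens 2, so it is a virtual object for lens 2: d_o2 = 39.5 - 71.091 = -31.591 cm.
Applying the thin-lens equation again with f_2 = -26 cm and d_o2 = -31.591 cm gives d_i2 = -146.911 cm.
m_2 = -(-146.911)/(-31.591) = -4.6504.
Overall magnification: m = m_1 m_2 = 9.7236.

9.72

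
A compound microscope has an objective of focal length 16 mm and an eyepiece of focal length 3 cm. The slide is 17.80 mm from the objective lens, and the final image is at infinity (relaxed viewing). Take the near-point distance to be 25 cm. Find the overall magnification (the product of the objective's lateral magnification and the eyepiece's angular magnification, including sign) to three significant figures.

-74.1

Convert to cm: f_obj = 16 mm = 1.6 cm; d_o = 17.80 mm = 1.78 cm.
Objective: 1/d_i = 1/f_obj - 1/d_o = 1/1.6 - 1/1.78 = 0.06320 cm^-1, so d_i = 15.822 cm.
m_obj = -d_i/d_o = -15.822/1.78 = -8.889.
Eyepiece angular magnification (image at infinity): M_eye = D/f_e = 25/3 = 8.333.
Overall M = m_obj x M_eye = (-8.889)(8.333) = -74.07.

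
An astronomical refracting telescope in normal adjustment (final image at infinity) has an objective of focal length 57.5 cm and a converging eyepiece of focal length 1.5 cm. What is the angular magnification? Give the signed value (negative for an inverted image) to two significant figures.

M = -f_obj/f_eye = -57.5/(1.5) = -38.333.

-38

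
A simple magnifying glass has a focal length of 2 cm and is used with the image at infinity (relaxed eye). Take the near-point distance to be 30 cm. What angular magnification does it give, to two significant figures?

M = D/f = 30/2 = 15.000.

15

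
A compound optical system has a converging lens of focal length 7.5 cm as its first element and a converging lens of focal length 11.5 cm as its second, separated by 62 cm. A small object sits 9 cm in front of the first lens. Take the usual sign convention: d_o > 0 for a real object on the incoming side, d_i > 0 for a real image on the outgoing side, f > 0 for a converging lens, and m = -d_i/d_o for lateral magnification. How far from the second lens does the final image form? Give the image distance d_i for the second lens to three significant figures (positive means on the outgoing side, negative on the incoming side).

First lens: d_i1 = 1/(1/7.5 - 1/9) = 45.000 cm.
Object distance for lens 2: d_o2 = 62 - 45.000 = 17.000 cm.
Second lens: d_i2 = 1/(1/11.5 - 1/(17.000)) = 35.545 cm.

35.5 cm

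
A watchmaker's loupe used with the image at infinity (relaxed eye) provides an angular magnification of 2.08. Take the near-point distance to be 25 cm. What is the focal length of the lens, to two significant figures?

For the image at infinity, M = D/f.
f = D/M = 25/2.08 = 12.019 cm.

12 cm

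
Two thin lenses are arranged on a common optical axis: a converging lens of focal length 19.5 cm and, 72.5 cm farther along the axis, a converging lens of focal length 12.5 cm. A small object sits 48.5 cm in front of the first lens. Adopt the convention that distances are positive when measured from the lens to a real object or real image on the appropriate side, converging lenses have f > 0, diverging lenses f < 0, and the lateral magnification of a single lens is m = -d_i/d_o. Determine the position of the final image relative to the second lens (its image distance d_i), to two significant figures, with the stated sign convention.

18 cm

First lens: d_i1 = 1/(1/19.5 - 1/48.5) = 32.612 cm.
Object distance for lens 2: d_o2 = 72.5 - 32.612 = 39.888 cm.
Second lens: d_i2 = 1/(1/12.5 - 1/(39.888)) = 18.205 cm.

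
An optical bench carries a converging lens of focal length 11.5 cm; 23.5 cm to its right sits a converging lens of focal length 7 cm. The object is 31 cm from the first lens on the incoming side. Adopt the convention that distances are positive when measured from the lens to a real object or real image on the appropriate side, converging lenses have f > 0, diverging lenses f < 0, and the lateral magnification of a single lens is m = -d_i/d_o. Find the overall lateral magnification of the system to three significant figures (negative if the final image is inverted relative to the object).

Applying the thin-lens equation to the first lens, 1/11.5 = 1/31 + 1/d_i1, which gives d_i1 = 18.282 cm.
Its lateral magnification is m_1 = -d_i1/d_o1 = -(18.282)/31 = -0.5897.
The intermediate image is 18.282 cm to the right of lens 1, so d_o2 = L - d_i1 = 23.5 - 18.282 = 5.218 cm.
Applying the thin-lens equation again with f_2 = 7 cm and d_o2 = 5.218 cm gives d_i2 = -20.496 cm.
m_2 = -(-20.496)/(5.218) = 3.9281.
Total m = m_1 x m_2 = (-0.5897)(3.9281) = -2.3165.

-2.32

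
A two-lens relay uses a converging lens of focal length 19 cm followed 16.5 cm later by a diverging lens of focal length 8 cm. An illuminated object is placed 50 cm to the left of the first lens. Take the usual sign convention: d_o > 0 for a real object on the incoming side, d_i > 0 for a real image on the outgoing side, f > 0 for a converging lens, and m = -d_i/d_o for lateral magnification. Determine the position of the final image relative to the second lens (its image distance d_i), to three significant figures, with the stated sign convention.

-18.4 cm

Lens 1: 1/d_i1 = 1/f_1 - 1/d_o1 = 1/19 - 1/50 = 0.03263 cm^-1, so d_i1 = 30.645 cm.
Since 30.645 cm > 16.5 cm, the first image lies past the second lens and serves as a virtual object: d_o2 = L - d_i1 = -14.145 cm.
Lens 2: 1/d_i2 = 1/f_2 - 1/d_o2 = 1/(-8) - 1/(-14.145) = -0.05430 cm^-1, so d_i2 = -18.415 cm.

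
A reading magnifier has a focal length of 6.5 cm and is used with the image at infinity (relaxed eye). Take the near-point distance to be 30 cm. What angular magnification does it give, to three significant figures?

M = D/f = 30/6.5 = 4.615.

4.62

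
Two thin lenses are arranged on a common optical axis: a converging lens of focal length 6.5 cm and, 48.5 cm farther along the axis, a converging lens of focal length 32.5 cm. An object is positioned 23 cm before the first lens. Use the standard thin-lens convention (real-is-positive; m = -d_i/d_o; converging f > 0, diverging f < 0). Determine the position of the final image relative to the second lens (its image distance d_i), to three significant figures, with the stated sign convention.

Lens 1: 1/d_i1 = 1/f_1 - 1/d_o1 = 1/6.5 - 1/23 = 0.11037 cm^-1, so d_i1 = 9.061 cm.
The intermediate image is 9.061 cm to the right of lens 1, so d_o2 = L - d_i1 = 48.5 - 9.061 = 39.439 cm.
Lens 2: 1/d_i2 = 1/f_2 - 1/d_o2 = 1/32.5 - 1/(39.439) = 0.00541 cm^-1, so d_i2 = 184.711 cm.

185 cm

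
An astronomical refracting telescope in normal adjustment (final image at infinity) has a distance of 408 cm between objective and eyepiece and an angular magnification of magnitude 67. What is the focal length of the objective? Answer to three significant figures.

In normal adjustment the tube length equals f_obj + f_eye and |M| = f_obj/f_eye.
So f_obj = 67 f_eye and 67 f_eye + f_eye = 408 cm, giving f_eye = 408/68 = 6.000 cm and f_obj = 402.000 cm.

402 cm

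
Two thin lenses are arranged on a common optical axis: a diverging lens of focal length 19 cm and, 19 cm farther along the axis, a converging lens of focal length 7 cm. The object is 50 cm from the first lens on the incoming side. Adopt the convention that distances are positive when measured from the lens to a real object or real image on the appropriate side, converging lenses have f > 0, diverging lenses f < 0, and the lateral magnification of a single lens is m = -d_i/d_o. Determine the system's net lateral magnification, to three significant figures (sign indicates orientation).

-0.0748

First lens: d_i1 = 1/(1/(-19) - 1/50) = -13.768 cm.
m_1 = -(-13.768)/50 = 0.2754.
The intermediate image is virtual, 13.768 cm to the left of lens 1, so d_o2 = L - d_i1 = 19 - (-13.768) = 32.768 cm.
Second lens: d_i2 = 1/(1/7 - 1/(32.768)) = 8.902 cm.
m_2 = -(8.902)/(32.768) = -0.2717.
Overall magnification: m = m_1 m_2 = -0.0748.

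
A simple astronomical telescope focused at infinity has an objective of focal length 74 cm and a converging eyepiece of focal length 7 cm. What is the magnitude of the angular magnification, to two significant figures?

11

|M| = f_obj/|f_eye| = 74/7 = 10.571.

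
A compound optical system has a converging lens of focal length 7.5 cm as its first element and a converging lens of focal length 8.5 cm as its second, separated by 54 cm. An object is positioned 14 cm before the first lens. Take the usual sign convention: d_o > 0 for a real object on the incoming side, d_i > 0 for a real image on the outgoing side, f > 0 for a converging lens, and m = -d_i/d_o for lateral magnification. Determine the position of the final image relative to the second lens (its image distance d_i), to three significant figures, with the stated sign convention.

Lens 1: 1/d_i1 = 1/f_1 - 1/d_o1 = 1/7.5 - 1/14 = 0.06190 cm^-1, so d_i1 = 16.154 cm.
The intermediate image is 16.154 cm to the right of lens 1, so d_o2 = L - d_i1 = 54 - 16.154 = 37.846 cm.
Lens 2: 1/d_i2 = 1/f_2 - 1/d_o2 = 1/8.5 - 1/(37.846) = 0.09122 cm^-1, so d_i2 = 10.962 cm.

11.0 cm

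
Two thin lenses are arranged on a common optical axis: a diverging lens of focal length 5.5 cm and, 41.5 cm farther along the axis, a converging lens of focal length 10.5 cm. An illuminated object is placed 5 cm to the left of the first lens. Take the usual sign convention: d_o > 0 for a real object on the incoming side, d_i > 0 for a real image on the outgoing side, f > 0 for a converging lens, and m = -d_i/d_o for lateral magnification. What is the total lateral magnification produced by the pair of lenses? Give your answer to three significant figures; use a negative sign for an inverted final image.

-0.164

First lens: d_i1 = 1/(1/(-5.5) - 1/5) = -2.619 cm.
m_1 = -(-2.619)/5 = 0.5238.
The intermediate image is virtual, 2.619 cm to the left of lens 1, so d_o2 = L - d_i1 = 41.5 - (-2.619) = 44.119 cm.
Second lens: d_i2 = 1/(1/10.5 - 1/(44.119)) = 13.779 cm.
m_2 = -(13.779)/(44.119) = -0.3123.
The system's lateral magnification is m_1 m_2 = (0.5238)(-0.3123) = -0.1636.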